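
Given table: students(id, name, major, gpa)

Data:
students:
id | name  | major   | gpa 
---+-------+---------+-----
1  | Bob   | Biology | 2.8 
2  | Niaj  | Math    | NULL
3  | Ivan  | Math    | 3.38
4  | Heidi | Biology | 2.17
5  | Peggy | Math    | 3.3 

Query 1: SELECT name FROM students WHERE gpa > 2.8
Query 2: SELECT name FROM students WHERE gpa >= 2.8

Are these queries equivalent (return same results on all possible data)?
No, not equivalent

Query 1 returns: [('Ivan',), ('Peggy',)]
Query 2 returns: [('Bob',), ('Ivan',), ('Peggy',)]

Reason: > vs >= gives different results when gpa = 2.8 exists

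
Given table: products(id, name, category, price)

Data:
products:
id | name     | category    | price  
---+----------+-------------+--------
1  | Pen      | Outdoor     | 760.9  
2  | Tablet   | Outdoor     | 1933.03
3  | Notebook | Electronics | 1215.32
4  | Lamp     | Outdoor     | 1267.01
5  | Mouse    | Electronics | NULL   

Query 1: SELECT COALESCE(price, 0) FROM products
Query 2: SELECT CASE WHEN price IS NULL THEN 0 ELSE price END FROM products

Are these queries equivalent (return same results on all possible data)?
Yes, equivalent

Both queries return: [(0,), (760.9,), (1215.32,), (1267.01,), (1933.03,)]

Reason: COALESCE vs CASE for NULL handling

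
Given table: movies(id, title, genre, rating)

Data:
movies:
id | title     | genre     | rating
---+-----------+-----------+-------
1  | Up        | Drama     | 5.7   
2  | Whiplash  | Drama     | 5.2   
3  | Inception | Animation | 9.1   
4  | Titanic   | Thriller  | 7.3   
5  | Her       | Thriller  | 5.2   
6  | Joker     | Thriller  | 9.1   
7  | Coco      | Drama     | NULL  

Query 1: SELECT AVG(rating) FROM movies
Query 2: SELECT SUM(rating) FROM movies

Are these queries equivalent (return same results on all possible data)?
No, not equivalent

Query 1 returns: [(6.933333333333334,)]
Query 2 returns: [(41.6,)]

Reason: AVG vs SUM give different aggregate values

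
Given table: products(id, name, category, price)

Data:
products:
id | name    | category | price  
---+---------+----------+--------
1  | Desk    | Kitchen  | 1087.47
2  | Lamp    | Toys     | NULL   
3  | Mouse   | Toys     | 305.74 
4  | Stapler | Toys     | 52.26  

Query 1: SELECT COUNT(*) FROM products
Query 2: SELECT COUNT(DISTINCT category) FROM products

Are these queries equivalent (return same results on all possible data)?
No, not equivalent

Query 1 returns: [(4,)]
Query 2 returns: [(2,)]

Reason: COUNT(*) counts rows, COUNT(DISTINCT category) counts unique categorys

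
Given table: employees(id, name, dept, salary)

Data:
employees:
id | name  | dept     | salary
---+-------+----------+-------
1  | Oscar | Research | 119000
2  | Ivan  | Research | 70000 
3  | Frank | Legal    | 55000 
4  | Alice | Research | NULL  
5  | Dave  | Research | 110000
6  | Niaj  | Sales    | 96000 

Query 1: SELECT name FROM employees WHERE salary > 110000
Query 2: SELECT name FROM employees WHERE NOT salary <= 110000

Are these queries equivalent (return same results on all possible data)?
Yes, equivalent

Both queries return: [('Oscar',)]

Reason: Both filter salary > 110000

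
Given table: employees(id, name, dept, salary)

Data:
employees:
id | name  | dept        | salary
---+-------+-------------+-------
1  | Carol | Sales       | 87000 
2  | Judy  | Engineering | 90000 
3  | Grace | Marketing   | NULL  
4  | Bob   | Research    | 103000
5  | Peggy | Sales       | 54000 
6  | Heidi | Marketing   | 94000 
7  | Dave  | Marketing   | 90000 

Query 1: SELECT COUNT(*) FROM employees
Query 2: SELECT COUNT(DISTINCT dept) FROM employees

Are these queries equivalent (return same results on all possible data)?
No, not equivalent

Query 1 returns: [(7,)]
Query 2 returns: [(4,)]

Reason: COUNT(*) counts rows, COUNT(DISTINCT dept) counts unique depts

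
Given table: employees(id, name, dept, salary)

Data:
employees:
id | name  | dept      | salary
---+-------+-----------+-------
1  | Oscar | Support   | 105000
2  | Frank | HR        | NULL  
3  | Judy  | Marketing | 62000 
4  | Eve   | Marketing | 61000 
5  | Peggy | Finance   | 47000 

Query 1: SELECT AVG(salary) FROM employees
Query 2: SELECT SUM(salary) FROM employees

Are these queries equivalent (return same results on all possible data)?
No, not equivalent

Query 1 returns: [(68750.0,)]
Query 2 returns: [(275000,)]

Reason: AVG vs SUM give different aggregate values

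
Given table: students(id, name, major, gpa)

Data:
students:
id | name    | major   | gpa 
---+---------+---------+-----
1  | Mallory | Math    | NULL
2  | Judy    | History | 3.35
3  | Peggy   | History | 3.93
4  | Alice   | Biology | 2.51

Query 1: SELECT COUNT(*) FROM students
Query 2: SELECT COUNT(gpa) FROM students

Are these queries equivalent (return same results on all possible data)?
No, not equivalent

Query 1 returns: [(4,)]
Query 2 returns: [(3,)]

Reason: COUNT(*) includes NULLs, COUNT(column) excludes them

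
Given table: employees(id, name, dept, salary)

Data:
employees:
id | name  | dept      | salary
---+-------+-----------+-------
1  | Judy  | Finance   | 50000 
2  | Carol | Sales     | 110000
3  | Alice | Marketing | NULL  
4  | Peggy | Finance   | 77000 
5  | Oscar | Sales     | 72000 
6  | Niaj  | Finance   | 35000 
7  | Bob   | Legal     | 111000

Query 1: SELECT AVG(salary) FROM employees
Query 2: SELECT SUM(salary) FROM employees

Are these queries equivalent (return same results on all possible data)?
No, not equivalent

Query 1 returns: [(75833.33333333333,)]
Query 2 returns: [(455000,)]

Reason: AVG vs SUM give different aggregate values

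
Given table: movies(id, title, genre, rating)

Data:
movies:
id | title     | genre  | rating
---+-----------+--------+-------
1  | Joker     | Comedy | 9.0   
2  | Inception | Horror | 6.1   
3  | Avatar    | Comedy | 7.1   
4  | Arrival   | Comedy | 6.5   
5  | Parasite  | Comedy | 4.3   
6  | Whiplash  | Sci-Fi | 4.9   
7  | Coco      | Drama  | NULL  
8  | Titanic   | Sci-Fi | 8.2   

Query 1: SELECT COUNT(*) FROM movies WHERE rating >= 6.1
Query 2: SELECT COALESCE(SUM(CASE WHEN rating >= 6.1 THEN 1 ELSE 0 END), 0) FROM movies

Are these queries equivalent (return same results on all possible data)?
Yes, equivalent

Both queries return: [(5,)]

Reason: COUNT with WHERE vs conditional SUM (COALESCE handles empty-table NULL)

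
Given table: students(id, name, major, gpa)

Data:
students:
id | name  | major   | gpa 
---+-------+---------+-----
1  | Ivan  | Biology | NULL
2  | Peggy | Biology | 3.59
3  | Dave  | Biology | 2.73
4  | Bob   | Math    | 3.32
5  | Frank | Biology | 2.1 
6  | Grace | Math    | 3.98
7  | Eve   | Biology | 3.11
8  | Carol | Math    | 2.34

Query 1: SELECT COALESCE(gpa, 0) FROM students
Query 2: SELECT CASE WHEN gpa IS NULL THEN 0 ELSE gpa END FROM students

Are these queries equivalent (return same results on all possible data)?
Yes, equivalent

Both queries return: [(0,), (2.1,), (2.34,), (2.73,), (3.11,), (3.32,), (3.59,), (3.98,)]

Reason: COALESCE vs CASE for NULL handling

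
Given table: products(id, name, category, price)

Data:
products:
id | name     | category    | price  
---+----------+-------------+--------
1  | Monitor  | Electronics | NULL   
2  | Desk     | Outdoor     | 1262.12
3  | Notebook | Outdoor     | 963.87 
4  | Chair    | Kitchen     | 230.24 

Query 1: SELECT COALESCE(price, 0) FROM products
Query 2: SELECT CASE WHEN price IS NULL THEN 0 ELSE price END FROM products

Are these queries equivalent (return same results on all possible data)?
Yes, equivalent

Both queries return: [(0,), (230.24,), (963.87,), (1262.12,)]

Reason: COALESCE vs CASE for NULL handling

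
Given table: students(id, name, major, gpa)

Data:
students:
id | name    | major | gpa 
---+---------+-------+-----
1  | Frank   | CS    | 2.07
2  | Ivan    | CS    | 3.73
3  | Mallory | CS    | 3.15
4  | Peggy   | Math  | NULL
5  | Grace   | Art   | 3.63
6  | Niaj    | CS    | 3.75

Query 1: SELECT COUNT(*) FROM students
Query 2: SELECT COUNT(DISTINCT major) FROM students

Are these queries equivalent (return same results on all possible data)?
No, not equivalent

Query 1 returns: [(6,)]
Query 2 returns: [(3,)]

Reason: COUNT(*) counts rows, COUNT(DISTINCT major) counts unique majors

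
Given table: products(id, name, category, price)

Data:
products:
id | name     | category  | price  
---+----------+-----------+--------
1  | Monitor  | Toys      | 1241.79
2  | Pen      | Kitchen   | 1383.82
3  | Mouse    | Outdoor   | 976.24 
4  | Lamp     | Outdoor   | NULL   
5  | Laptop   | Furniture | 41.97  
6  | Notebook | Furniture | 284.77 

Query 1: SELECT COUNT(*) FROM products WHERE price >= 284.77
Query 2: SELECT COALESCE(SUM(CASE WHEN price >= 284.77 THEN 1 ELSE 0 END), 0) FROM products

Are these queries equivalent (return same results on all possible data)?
Yes, equivalent

Both queries return: [(4,)]

Reason: COUNT with WHERE vs conditional SUM (COALESCE handles empty-table NULL)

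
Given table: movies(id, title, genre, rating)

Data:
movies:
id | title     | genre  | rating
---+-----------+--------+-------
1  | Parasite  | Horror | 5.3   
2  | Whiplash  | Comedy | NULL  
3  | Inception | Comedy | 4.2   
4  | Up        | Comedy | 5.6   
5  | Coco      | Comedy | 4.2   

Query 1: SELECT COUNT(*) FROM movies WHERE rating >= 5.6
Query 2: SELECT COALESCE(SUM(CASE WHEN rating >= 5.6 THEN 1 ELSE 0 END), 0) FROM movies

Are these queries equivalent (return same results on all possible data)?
Yes, equivalent

Both queries return: [(1,)]

Reason: COUNT with WHERE vs conditional SUM (COALESCE handles empty-table NULL)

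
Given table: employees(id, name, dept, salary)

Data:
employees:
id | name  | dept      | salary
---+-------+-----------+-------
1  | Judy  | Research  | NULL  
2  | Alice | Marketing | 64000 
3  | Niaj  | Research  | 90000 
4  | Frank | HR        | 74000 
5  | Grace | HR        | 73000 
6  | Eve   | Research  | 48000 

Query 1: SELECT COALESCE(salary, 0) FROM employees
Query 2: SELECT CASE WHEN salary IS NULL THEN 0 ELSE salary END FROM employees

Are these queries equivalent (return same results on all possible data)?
Yes, equivalent

Both queries return: [(0,), (48000,), (64000,), (73000,), (74000,), (90000,)]

Reason: COALESCE vs CASE for NULL handling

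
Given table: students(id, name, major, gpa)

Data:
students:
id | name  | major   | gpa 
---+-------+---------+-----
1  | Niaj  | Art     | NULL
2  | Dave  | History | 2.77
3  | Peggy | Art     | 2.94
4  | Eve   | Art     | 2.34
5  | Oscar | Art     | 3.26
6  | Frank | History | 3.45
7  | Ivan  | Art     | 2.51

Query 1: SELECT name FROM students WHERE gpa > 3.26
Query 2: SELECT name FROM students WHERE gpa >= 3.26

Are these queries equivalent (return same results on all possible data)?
No, not equivalent

Query 1 returns: [('Frank',)]
Query 2 returns: [('Oscar',), ('Frank',)]

Reason: > vs >= gives different results when gpa = 3.26 exists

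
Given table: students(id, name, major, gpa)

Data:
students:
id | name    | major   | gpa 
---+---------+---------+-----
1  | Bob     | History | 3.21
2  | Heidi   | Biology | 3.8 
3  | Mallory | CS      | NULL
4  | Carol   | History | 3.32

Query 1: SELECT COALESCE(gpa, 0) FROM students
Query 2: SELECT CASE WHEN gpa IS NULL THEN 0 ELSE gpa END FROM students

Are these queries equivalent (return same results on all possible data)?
Yes, equivalent

Both queries return: [(0,), (3.21,), (3.32,), (3.8,)]

Reason: COALESCE vs CASE for NULL handling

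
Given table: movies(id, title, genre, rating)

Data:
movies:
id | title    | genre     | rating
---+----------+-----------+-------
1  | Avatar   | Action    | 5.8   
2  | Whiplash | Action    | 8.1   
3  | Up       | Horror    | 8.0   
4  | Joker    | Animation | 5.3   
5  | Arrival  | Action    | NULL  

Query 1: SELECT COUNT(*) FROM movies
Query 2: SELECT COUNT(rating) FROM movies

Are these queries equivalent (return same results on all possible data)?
No, not equivalent

Query 1 returns: [(5,)]
Query 2 returns: [(4,)]

Reason: COUNT(*) includes NULLs, COUNT(column) excludes them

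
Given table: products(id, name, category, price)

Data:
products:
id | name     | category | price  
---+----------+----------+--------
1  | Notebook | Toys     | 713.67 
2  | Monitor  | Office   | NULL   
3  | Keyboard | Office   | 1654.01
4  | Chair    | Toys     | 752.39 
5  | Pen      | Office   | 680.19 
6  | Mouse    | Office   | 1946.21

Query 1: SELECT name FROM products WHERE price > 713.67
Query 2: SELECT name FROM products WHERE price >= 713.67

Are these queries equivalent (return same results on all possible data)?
No, not equivalent

Query 1 returns: [('Keyboard',), ('Chair',), ('Mouse',)]
Query 2 returns: [('Notebook',), ('Keyboard',), ('Chair',), ('Mouse',)]

Reason: > vs >= gives different results when price = 713.67 exists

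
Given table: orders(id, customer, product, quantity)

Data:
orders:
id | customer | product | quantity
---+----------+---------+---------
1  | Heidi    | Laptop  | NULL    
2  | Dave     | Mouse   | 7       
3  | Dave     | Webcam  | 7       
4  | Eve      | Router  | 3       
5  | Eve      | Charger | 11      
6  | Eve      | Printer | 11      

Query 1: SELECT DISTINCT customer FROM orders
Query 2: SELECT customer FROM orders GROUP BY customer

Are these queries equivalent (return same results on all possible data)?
Yes, equivalent

Both queries return: [('Dave',), ('Eve',), ('Heidi',)]

Reason: Both get unique customers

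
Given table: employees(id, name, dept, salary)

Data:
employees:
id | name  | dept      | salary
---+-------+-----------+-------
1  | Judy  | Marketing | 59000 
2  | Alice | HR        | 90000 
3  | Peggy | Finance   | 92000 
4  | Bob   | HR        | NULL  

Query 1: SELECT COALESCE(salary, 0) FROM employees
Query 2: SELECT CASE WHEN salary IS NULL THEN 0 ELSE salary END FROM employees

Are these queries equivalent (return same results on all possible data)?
Yes, equivalent

Both queries return: [(0,), (59000,), (90000,), (92000,)]

Reason: COALESCE vs CASE for NULL handling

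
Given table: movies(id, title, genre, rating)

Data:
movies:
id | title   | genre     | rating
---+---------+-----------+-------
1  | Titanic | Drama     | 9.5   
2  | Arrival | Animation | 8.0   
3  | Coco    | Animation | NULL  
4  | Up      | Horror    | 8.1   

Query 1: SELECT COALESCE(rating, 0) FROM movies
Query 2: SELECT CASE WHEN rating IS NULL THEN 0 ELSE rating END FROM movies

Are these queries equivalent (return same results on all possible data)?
Yes, equivalent

Both queries return: [(0,), (8.0,), (8.1,), (9.5,)]

Reason: COALESCE vs CASE for NULL handling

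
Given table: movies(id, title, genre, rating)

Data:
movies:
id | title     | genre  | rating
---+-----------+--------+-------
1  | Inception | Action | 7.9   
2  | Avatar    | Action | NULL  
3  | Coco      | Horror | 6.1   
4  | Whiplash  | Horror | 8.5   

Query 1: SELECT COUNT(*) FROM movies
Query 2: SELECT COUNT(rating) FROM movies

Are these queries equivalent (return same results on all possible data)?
No, not equivalent

Query 1 returns: [(4,)]
Query 2 returns: [(3,)]

Reason: COUNT(*) includes NULLs, COUNT(column) excludes them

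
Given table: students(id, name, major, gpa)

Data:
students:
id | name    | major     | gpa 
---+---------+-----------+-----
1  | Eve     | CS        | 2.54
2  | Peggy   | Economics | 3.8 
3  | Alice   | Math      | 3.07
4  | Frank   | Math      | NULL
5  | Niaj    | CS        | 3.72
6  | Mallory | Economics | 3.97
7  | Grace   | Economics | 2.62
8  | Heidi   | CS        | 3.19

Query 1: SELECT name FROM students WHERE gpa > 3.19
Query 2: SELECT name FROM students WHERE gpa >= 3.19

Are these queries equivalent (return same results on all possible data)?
No, not equivalent

Query 1 returns: [('Peggy',), ('Niaj',), ('Mallory',)]
Query 2 returns: [('Peggy',), ('Niaj',), ('Mallory',), ('Heidi',)]

Reason: > vs >= gives different results when gpa = 3.19 exists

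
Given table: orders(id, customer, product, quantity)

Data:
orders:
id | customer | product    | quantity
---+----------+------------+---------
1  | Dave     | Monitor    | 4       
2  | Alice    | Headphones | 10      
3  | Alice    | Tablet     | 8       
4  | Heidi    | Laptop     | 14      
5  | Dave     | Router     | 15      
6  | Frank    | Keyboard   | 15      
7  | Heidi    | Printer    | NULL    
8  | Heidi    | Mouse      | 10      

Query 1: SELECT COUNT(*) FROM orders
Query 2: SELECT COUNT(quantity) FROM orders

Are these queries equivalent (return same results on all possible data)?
No, not equivalent

Query 1 returns: [(8,)]
Query 2 returns: [(7,)]

Reason: COUNT(*) includes NULLs, COUNT(column) excludes them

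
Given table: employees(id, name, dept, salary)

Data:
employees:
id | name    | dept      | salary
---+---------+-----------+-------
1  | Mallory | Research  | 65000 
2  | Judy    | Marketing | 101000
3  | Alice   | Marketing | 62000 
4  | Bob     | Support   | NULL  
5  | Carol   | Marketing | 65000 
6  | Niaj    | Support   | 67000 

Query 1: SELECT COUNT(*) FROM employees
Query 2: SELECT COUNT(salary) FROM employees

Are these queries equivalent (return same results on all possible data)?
No, not equivalent

Query 1 returns: [(6,)]
Query 2 returns: [(5,)]

Reason: COUNT(*) includes NULLs, COUNT(column) excludes them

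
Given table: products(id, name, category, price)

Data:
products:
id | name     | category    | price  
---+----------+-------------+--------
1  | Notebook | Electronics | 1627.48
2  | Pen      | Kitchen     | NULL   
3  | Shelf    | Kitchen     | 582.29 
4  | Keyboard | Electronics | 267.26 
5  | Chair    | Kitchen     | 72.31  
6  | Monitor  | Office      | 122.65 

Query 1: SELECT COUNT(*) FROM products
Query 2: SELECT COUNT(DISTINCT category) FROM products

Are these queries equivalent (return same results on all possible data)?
No, not equivalent

Query 1 returns: [(6,)]
Query 2 returns: [(3,)]

Reason: COUNT(*) counts rows, COUNT(DISTINCT category) counts unique categorys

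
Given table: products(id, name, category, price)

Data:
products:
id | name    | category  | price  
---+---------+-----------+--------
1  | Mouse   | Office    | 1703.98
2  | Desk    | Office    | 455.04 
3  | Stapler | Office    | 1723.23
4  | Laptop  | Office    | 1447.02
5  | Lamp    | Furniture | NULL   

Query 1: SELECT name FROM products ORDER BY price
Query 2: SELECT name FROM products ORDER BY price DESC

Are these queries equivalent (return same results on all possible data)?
No, not equivalent

Query 1 returns: [('Lamp',), ('Desk',), ('Laptop',), ('Mouse',), ('Stapler',)]
Query 2 returns: [('Stapler',), ('Mouse',), ('Laptop',), ('Desk',), ('Lamp',)]

Reason: ASC vs DESC gives opposite ordering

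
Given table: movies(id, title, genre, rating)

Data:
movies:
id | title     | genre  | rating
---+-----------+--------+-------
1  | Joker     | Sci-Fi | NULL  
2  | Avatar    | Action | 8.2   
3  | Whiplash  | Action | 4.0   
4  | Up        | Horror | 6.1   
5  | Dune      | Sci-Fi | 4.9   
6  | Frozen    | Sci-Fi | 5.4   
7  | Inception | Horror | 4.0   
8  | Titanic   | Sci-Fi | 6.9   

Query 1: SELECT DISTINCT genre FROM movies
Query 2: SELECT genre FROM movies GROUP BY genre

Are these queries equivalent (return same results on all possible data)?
Yes, equivalent

Both queries return: [('Action',), ('Horror',), ('Sci-Fi',)]

Reason: Both get unique genres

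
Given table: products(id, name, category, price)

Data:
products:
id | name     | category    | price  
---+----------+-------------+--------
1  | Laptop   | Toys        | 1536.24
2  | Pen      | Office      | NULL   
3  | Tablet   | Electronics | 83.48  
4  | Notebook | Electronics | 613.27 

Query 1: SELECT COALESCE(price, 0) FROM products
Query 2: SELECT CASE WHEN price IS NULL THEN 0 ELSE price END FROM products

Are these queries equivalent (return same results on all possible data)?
Yes, equivalent

Both queries return: [(0,), (83.48,), (613.27,), (1536.24,)]

Reason: COALESCE vs CASE for NULL handling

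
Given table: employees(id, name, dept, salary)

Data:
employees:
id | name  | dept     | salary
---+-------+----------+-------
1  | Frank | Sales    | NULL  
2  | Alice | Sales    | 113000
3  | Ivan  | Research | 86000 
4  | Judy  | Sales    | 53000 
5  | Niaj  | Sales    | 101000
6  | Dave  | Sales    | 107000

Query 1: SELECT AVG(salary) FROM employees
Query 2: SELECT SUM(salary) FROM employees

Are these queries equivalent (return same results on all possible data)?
No, not equivalent

Query 1 returns: [(92000.0,)]
Query 2 returns: [(460000,)]

Reason: AVG vs SUM give different aggregate values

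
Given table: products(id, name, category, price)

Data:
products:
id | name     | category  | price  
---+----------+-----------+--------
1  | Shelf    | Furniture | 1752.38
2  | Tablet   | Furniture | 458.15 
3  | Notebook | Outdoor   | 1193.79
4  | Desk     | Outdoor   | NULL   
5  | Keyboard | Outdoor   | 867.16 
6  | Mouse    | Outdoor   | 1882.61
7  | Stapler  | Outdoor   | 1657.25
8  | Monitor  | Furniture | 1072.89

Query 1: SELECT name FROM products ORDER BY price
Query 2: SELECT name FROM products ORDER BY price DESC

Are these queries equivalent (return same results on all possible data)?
No, not equivalent

Query 1 returns: [('Desk',), ('Tablet',), ('Keyboard',), ('Monitor',), ('Notebook',), ('Stapler',), ('Shelf',), ('Mouse',)]
Query 2 returns: [('Mouse',), ('Shelf',), ('Stapler',), ('Notebook',), ('Monitor',), ('Keyboard',), ('Tablet',), ('Desk',)]

Reason: ASC vs DESC gives opposite ordering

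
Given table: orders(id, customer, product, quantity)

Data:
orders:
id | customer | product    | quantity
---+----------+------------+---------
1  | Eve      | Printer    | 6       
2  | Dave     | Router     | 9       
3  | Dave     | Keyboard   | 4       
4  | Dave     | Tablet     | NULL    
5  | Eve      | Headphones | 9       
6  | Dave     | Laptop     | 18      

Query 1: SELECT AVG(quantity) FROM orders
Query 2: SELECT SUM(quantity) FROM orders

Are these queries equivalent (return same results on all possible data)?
No, not equivalent

Query 1 returns: [(9.2,)]
Query 2 returns: [(46,)]

Reason: AVG vs SUM give different aggregate values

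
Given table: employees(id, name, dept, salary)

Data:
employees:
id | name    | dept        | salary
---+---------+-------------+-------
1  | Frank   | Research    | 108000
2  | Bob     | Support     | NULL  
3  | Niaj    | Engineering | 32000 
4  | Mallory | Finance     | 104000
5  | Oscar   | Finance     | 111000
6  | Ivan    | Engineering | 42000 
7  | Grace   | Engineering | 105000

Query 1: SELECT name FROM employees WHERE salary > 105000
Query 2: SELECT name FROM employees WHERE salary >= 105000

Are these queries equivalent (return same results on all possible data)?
No, not equivalent

Query 1 returns: [('Frank',), ('Oscar',)]
Query 2 returns: [('Frank',), ('Oscar',), ('Grace',)]

Reason: > vs >= gives different results when salary = 105000 exists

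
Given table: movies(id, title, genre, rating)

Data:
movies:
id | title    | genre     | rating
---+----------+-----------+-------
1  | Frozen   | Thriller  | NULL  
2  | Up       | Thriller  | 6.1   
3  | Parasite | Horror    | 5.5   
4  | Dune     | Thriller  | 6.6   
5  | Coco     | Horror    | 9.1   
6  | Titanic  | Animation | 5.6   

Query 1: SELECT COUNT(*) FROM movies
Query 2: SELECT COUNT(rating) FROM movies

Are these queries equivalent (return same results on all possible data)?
No, not equivalent

Query 1 returns: [(6,)]
Query 2 returns: [(5,)]

Reason: COUNT(*) includes NULLs, COUNT(column) excludes them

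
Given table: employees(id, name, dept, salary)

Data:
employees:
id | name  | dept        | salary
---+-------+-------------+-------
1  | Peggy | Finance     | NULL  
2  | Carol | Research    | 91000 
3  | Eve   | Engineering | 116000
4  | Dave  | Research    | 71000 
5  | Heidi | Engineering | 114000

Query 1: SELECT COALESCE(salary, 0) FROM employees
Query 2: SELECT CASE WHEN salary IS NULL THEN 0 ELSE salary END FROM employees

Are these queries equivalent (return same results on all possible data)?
Yes, equivalent

Both queries return: [(0,), (71000,), (91000,), (114000,), (116000,)]

Reason: COALESCE vs CASE for NULL handling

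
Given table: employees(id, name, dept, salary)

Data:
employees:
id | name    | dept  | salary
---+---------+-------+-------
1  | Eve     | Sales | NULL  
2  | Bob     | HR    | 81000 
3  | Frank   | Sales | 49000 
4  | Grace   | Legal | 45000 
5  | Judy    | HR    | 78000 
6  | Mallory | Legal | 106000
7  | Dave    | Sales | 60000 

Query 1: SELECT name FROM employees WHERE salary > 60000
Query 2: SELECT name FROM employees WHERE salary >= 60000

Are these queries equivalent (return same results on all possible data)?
No, not equivalent

Query 1 returns: [('Bob',), ('Judy',), ('Mallory',)]
Query 2 returns: [('Bob',), ('Judy',), ('Mallory',), ('Dave',)]

Reason: > vs >= gives different results when salary = 60000 exists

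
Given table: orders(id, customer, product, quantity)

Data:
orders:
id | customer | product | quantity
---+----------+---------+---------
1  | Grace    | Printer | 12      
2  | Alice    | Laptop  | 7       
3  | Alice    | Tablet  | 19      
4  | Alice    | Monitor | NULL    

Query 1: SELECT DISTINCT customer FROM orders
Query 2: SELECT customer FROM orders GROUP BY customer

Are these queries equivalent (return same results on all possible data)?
Yes, equivalent

Both queries return: [('Alice',), ('Grace',)]

Reason: Both get unique customers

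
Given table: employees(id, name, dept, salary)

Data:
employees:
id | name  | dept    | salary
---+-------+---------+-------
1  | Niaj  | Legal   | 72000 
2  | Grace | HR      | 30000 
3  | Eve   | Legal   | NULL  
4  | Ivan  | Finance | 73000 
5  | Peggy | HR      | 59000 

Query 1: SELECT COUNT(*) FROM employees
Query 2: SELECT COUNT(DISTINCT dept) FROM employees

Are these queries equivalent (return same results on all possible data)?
No, not equivalent

Query 1 returns: [(5,)]
Query 2 returns: [(3,)]

Reason: COUNT(*) counts rows, COUNT(DISTINCT dept) counts unique depts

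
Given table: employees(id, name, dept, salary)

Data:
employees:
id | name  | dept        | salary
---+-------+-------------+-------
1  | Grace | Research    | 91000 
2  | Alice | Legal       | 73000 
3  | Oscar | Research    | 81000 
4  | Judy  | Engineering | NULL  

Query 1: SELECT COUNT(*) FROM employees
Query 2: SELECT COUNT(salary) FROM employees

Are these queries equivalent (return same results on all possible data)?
No, not equivalent

Query 1 returns: [(4,)]
Query 2 returns: [(3,)]

Reason: COUNT(*) includes NULLs, COUNT(column) excludes them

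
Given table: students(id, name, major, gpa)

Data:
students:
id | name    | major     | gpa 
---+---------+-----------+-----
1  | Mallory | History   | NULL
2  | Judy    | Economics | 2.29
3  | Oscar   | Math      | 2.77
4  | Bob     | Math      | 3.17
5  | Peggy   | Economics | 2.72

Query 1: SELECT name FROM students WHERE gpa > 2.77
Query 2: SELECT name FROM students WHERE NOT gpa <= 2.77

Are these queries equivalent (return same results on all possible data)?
Yes, equivalent

Both queries return: [('Bob',)]

Reason: Both filter gpa > 2.77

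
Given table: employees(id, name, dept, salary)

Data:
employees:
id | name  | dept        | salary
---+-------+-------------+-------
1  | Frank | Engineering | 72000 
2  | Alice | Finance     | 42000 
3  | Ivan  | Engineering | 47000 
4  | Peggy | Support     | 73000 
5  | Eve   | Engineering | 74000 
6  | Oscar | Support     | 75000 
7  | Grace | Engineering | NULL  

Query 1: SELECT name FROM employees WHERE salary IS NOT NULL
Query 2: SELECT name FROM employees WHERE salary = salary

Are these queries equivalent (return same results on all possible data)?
Yes, equivalent

Both queries return: [('Alice',), ('Eve',), ('Frank',), ('Ivan',), ('Oscar',), ('Peggy',)]

Reason: IS NOT NULL vs self-equality (both exclude NULLs)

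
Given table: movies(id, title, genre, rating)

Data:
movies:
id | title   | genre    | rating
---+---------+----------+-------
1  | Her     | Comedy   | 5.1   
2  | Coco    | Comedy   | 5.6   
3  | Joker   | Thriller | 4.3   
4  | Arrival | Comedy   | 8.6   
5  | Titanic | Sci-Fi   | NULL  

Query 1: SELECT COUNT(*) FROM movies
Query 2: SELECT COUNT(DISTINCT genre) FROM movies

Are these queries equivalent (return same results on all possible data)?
No, not equivalent

Query 1 returns: [(5,)]
Query 2 returns: [(3,)]

Reason: COUNT(*) counts rows, COUNT(DISTINCT genre) counts unique genres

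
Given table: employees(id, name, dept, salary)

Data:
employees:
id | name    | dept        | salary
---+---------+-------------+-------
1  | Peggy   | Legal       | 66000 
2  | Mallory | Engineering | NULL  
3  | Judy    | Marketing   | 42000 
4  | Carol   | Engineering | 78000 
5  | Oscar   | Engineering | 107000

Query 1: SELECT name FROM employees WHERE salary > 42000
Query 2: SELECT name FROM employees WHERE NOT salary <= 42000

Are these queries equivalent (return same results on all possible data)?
Yes, equivalent

Both queries return: [('Carol',), ('Oscar',), ('Peggy',)]

Reason: Both filter salary > 42000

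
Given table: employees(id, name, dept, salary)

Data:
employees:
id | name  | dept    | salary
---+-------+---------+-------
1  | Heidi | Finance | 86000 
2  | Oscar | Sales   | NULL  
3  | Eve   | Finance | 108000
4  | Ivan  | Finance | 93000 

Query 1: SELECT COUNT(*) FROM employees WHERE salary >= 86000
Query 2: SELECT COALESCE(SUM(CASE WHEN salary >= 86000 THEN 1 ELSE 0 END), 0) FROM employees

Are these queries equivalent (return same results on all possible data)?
Yes, equivalent

Both queries return: [(3,)]

Reason: COUNT with WHERE vs conditional SUM (COALESCE handles empty-table NULL)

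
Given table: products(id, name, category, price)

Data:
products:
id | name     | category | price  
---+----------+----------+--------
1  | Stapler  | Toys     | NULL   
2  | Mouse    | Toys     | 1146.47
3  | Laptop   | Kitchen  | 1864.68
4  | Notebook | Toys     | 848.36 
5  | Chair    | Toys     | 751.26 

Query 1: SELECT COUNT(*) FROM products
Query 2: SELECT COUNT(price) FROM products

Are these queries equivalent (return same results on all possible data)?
No, not equivalent

Query 1 returns: [(5,)]
Query 2 returns: [(4,)]

Reason: COUNT(*) includes NULLs, COUNT(column) excludes them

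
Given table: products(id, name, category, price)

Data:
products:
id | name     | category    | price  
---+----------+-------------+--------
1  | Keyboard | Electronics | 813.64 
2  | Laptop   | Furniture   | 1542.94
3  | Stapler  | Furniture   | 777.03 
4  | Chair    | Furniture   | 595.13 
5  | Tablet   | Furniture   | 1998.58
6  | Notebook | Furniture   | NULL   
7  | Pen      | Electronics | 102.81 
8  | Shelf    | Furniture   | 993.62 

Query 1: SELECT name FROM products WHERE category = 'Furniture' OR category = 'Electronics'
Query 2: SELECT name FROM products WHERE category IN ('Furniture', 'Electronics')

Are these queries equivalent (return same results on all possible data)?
Yes, equivalent

Both queries return: [('Chair',), ('Keyboard',), ('Laptop',), ('Notebook',), ('Pen',), ('Shelf',), ('Stapler',), ('Tablet',)]

Reason: OR vs IN are equivalent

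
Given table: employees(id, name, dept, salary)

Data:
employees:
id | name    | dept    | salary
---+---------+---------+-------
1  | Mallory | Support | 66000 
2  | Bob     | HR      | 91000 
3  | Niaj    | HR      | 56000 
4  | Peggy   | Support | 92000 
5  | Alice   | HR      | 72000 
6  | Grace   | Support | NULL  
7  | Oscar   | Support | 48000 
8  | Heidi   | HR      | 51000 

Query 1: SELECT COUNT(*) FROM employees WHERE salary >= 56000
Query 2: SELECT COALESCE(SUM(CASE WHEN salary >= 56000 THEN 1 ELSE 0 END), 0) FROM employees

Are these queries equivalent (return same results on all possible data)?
Yes, equivalent

Both queries return: [(5,)]

Reason: COUNT with WHERE vs conditional SUM (COALESCE handles empty-table NULL)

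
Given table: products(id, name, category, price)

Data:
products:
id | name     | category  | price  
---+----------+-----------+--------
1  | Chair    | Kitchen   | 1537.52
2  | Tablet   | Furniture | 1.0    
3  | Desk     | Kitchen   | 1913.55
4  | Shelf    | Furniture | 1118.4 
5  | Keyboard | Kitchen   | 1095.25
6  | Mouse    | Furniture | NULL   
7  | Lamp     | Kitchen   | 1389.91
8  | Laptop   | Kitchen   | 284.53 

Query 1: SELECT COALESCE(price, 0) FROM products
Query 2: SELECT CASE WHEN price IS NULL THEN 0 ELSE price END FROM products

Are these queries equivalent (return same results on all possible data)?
Yes, equivalent

Both queries return: [(0,), (1.0,), (284.53,), (1095.25,), (1118.4,), (1389.91,), (1537.52,), (1913.55,)]

Reason: COALESCE vs CASE for NULL handling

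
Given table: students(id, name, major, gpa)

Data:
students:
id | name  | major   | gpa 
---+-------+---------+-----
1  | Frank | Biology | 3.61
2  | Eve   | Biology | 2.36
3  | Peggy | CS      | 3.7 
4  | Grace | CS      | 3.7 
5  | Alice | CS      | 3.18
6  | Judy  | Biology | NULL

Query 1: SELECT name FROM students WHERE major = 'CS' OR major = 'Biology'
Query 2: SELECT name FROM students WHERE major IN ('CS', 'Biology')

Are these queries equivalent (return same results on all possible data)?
Yes, equivalent

Both queries return: [('Alice',), ('Eve',), ('Frank',), ('Grace',), ('Judy',), ('Peggy',)]

Reason: OR vs IN are equivalent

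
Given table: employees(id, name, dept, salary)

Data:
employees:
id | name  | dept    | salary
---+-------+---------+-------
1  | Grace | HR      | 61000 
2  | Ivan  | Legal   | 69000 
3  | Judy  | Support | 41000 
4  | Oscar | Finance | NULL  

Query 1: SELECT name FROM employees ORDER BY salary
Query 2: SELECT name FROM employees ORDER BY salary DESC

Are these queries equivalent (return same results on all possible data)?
No, not equivalent

Query 1 returns: [('Oscar',), ('Judy',), ('Grace',), ('Ivan',)]
Query 2 returns: [('Ivan',), ('Grace',), ('Judy',), ('Oscar',)]

Reason: ASC vs DESC gives opposite ordering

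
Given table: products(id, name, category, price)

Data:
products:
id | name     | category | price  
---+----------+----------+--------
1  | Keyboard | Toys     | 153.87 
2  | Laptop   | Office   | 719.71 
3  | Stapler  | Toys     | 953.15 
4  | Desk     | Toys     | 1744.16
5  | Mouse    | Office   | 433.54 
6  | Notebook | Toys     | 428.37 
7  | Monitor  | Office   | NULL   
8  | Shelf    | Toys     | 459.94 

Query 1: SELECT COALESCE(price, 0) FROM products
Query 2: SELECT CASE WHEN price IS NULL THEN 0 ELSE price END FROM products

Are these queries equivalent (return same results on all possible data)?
Yes, equivalent

Both queries return: [(0,), (153.87,), (428.37,), (433.54,), (459.94,), (719.71,), (953.15,), (1744.16,)]

Reason: COALESCE vs CASE for NULL handling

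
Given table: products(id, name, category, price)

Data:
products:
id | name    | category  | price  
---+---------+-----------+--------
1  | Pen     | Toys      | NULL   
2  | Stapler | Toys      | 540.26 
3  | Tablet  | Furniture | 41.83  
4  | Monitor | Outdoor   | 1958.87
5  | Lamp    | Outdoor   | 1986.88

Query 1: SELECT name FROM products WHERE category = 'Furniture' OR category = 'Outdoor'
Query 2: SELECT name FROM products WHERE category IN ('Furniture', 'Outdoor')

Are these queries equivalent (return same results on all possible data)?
Yes, equivalent

Both queries return: [('Lamp',), ('Monitor',), ('Tablet',)]

Reason: OR vs IN are equivalent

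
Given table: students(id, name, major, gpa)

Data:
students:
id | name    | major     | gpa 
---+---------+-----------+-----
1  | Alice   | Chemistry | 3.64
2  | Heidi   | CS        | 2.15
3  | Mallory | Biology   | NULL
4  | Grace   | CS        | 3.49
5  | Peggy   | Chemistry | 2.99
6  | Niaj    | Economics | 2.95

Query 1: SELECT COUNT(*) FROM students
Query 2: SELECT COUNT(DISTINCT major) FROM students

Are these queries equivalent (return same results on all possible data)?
No, not equivalent

Query 1 returns: [(6,)]
Query 2 returns: [(4,)]

Reason: COUNT(*) counts rows, COUNT(DISTINCT major) counts unique majors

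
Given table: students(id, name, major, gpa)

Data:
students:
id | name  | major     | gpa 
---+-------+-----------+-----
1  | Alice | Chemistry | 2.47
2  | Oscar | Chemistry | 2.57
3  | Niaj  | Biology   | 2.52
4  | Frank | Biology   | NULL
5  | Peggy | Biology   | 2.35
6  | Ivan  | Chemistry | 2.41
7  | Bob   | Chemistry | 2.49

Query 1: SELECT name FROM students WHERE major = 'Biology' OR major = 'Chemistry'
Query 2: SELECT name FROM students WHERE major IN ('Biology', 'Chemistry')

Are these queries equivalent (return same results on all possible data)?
Yes, equivalent

Both queries return: [('Alice',), ('Bob',), ('Frank',), ('Ivan',), ('Niaj',), ('Oscar',), ('Peggy',)]

Reason: OR vs IN are equivalent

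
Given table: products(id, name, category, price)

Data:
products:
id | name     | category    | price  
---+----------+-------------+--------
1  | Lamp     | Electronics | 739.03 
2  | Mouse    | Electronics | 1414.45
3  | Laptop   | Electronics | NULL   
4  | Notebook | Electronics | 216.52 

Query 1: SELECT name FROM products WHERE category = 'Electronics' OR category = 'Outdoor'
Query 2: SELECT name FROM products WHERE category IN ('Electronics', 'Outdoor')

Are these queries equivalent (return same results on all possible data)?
Yes, equivalent

Both queries return: [('Lamp',), ('Laptop',), ('Mouse',), ('Notebook',)]

Reason: OR vs IN are equivalent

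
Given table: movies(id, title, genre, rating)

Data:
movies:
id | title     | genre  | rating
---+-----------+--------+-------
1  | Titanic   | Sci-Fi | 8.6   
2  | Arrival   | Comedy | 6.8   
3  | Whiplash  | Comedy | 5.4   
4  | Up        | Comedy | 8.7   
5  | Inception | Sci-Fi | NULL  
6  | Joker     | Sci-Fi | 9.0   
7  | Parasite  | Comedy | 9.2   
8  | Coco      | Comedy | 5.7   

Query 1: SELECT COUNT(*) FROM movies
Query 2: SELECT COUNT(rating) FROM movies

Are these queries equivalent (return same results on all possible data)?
No, not equivalent

Query 1 returns: [(8,)]
Query 2 returns: [(7,)]

Reason: COUNT(*) includes NULLs, COUNT(column) excludes them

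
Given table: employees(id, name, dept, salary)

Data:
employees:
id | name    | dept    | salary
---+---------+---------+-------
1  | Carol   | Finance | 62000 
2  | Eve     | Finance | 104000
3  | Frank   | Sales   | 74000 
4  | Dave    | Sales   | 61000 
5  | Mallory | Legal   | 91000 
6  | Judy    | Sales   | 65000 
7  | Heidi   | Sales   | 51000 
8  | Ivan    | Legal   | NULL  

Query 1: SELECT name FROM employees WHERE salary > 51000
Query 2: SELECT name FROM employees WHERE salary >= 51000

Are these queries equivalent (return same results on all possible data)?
No, not equivalent

Query 1 returns: [('Carol',), ('Eve',), ('Frank',), ('Dave',), ('Mallory',), ('Judy',)]
Query 2 returns: [('Carol',), ('Eve',), ('Frank',), ('Dave',), ('Mallory',), ('Judy',), ('Heidi',)]

Reason: > vs >= gives different results when salary = 51000 exists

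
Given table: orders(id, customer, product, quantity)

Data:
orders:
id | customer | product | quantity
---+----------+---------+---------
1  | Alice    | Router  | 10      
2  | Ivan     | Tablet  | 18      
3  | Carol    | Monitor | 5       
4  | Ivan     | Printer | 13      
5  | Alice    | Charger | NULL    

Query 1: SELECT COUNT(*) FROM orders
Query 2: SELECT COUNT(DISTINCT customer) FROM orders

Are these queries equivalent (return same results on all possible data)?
No, not equivalent

Query 1 returns: [(5,)]
Query 2 returns: [(3,)]

Reason: COUNT(*) counts rows, COUNT(DISTINCT customer) counts unique customers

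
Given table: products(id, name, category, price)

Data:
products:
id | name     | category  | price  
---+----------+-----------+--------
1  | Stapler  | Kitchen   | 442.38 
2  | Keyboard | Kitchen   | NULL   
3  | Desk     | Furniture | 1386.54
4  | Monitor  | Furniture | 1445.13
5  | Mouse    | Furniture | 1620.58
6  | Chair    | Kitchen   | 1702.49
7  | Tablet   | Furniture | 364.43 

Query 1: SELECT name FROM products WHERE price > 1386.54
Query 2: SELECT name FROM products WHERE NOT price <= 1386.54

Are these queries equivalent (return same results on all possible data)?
Yes, equivalent

Both queries return: [('Chair',), ('Monitor',), ('Mouse',)]

Reason: Both filter price > 1386.54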